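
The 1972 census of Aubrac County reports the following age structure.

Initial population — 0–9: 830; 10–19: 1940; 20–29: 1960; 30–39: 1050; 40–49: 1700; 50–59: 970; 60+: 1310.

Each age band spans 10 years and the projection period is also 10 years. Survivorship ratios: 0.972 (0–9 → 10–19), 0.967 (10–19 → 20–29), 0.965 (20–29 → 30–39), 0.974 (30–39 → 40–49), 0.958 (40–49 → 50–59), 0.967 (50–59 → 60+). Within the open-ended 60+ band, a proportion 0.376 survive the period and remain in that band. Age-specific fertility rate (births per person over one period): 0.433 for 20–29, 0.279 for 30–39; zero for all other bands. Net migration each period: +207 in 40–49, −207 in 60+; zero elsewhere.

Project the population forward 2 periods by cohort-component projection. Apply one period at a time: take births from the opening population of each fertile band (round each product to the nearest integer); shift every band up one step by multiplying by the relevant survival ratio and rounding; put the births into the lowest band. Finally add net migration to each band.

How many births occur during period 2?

1340

After projecting period 1:
Births: 1960 × 0.433 = 849 ; 1050 × 0.279 = 293 → 1142
10–19: 830 × 0.972 = 807
20–29: 1940 × 0.967 = 1876
30–39: 1960 × 0.965 = 1891
40–49: 1050 × 0.974 = 1023
50–59: 1700 × 0.958 = 1629
60+: 970 × 0.967 + 1310 × 0.376 = 938 + 493 = 1431
Net migration: 40–49 + 207 → 1230; 60+ − 207 → 1224
→ [1142, 807, 1876, 1891, 1230, 1629, 1224]
After projecting period 2:
Births: 1876 × 0.433 = 812 ; 1891 × 0.279 = 528 → 1340
10–19: 1142 × 0.972 = 1110
20–29: 807 × 0.967 = 780
30–39: 1876 × 0.965 = 1810
40–49: 1891 × 0.974 = 1842
50–59: 1230 × 0.958 = 1178
60+: 1629 × 0.967 + 1224 × 0.376 = 1575 + 460 = 2035
Net migration: 40–49 + 207 → 2049; 60+ − 207 → 1828
→ [1340, 1110, 780, 1810, 2049, 1178, 1828]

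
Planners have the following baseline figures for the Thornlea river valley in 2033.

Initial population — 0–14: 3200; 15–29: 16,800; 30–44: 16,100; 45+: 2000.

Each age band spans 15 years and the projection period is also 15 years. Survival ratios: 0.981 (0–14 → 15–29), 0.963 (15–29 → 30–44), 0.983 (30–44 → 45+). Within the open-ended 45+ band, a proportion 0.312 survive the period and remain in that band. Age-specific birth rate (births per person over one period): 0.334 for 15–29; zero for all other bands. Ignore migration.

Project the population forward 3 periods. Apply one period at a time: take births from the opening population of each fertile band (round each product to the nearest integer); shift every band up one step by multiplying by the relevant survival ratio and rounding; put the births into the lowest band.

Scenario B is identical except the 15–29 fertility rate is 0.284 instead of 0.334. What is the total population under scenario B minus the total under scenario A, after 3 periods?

-1456

Call the groups 1 to 4, youngest first.
Period 1.
Births: 16800 * 0.334 = 5611
Group 2: 3200 * 0.981 = 3139
Group 3: 16800 * 0.963 = 16178
Group 4: 16100 * 0.983 + 2000 * 0.312 = 15826 + 624 = 16450
End of period: [5611, 3139, 16178, 16450]
Period 2.
Births: 3139 * 0.334 = 1048
Group 2: 5611 * 0.981 = 5504
Group 3: 3139 * 0.963 = 3023
Group 4: 16178 * 0.983 + 16450 * 0.312 = 15903 + 5132 = 21035
End of period: [1048, 5504, 3023, 21035]
Period 3.
Births: 5504 * 0.334 = 1838
Group 2: 1048 * 0.981 = 1028
Group 3: 5504 * 0.963 = 5300
Group 4: 3023 * 0.983 + 21035 * 0.312 = 2972 + 6563 = 9535
End of period: [1838, 1028, 5300, 9535]
Scenario A total after 3 periods: 17701
Scenario B projection —
Period 1.
Births: 16800 * 0.284 = 4771
Group 2: 3200 * 0.981 = 3139
Group 3: 16800 * 0.963 = 16178
Group 4: 16100 * 0.983 + 2000 * 0.312 = 15826 + 624 = 16450
End of period: [4771, 3139, 16178, 16450]
Period 2.
Births: 3139 * 0.284 = 891
Group 2: 4771 * 0.981 = 4680
Group 3: 3139 * 0.963 = 3023
Group 4: 16178 * 0.983 + 16450 * 0.312 = 15903 + 5132 = 21035
End of period: [891, 4680, 3023, 21035]
Period 3.
Births: 4680 * 0.284 = 1329
Group 2: 891 * 0.981 = 874
Group 3: 4680 * 0.963 = 4507
Group 4: 3023 * 0.983 + 21035 * 0.312 = 2972 + 6563 = 9535
End of period: [1329, 874, 4507, 9535]
Scenario B total after 3 periods: 16245
Difference B − A = 16245 − 17701 = -1456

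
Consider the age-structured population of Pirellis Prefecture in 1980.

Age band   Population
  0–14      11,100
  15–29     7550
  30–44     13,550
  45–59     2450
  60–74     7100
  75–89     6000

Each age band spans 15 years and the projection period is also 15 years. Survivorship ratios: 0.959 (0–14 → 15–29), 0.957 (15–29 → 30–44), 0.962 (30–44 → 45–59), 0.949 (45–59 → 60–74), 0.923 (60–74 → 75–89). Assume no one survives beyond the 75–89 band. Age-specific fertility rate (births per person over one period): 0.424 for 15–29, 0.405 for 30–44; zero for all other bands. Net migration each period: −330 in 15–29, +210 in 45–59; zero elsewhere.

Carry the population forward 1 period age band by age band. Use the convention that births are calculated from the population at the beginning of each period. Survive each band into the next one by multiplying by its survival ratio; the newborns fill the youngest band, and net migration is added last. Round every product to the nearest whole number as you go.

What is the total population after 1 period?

Period 1:
Births: 7550 × 0.424 = 3201  |  13550 × 0.405 = 5488 — total 8689
15–29: 11100 × 0.959 = 10645
30–44: 7550 × 0.957 = 7225
45–59: 13550 × 0.962 = 13035
60–74: 2450 × 0.949 = 2325
75–89: 7100 × 0.923 = 6553
Net migration: 15–29 − 330 → 10315; 45–59 + 210 → 13245
Population now: 0–14=8689, 15–29=10315, 30–44=7225, 45–59=13245, 60–74=2325, 75–89=6553
Total after period 1: 8689 + 10315 + 7225 + 13245 + 2325 + 6553 = 48352

48352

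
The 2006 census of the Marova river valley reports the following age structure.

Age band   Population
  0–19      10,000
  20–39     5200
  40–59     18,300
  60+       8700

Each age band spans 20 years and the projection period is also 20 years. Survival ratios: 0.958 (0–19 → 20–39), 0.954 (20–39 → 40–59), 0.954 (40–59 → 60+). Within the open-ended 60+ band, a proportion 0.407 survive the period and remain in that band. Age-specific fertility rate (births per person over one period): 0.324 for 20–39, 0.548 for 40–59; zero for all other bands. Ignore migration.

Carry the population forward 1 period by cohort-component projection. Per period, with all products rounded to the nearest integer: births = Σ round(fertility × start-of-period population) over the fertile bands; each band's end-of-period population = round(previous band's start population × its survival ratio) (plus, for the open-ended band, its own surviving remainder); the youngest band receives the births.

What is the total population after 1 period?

47253

Numbering the bands 1..4 from youngest to oldest:
Period 1.
Births: 5200 × 0.324 = 1685  |  18300 × 0.548 = 10028 → 11713
Band 2: 10000 × 0.958 = 9580
Band 3: 5200 × 0.954 = 4961
Band 4: 18300 × 0.954 + 8700 × 0.407 = 17458 + 3541 = 20999
Giving 11713 / 9580 / 4961 / 20999.
Total after period 1: 11713 + 9580 + 4961 + 20999 = 47253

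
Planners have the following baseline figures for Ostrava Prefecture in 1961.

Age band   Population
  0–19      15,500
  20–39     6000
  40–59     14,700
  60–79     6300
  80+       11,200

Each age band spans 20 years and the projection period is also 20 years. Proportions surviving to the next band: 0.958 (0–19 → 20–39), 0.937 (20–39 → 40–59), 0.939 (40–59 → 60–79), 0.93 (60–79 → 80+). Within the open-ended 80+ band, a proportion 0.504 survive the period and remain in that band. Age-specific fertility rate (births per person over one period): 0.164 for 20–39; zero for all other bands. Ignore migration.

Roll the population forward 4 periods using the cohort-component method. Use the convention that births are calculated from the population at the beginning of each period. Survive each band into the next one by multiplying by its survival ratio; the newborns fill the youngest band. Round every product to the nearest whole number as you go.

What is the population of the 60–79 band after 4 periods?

830

Period 1:
Births: 6000 * 0.164 = 984
20–39: 15500 * 0.958 = 14849
40–59: 6000 * 0.937 = 5622
60–79: 14700 * 0.939 = 13803
80+: 6300 * 0.93 + 11200 * 0.504 = 5859 + 5645 = 11504
Giving 984 / 14849 / 5622 / 13803 / 11504.
Period 2:
Births: 14849 * 0.164 = 2435
20–39: 984 * 0.958 = 943
40–59: 14849 * 0.937 = 13914
60–79: 5622 * 0.939 = 5279
80+: 13803 * 0.93 + 11504 * 0.504 = 12837 + 5798 = 18635
Giving 2435 / 943 / 13914 / 5279 / 18635.
Period 3:
Births: 943 * 0.164 = 155
20–39: 2435 * 0.958 = 2333
40–59: 943 * 0.937 = 884
60–79: 13914 * 0.939 = 13065
80+: 5279 * 0.93 + 18635 * 0.504 = 4909 + 9392 = 14301
Giving 155 / 2333 / 884 / 13065 / 14301.
Period 4:
Births: 2333 * 0.164 = 383
20–39: 155 * 0.958 = 148
40–59: 2333 * 0.937 = 2186
60–79: 884 * 0.939 = 830
80+: 13065 * 0.93 + 14301 * 0.504 = 12150 + 7208 = 19358
Giving 383 / 148 / 2186 / 830 / 19358.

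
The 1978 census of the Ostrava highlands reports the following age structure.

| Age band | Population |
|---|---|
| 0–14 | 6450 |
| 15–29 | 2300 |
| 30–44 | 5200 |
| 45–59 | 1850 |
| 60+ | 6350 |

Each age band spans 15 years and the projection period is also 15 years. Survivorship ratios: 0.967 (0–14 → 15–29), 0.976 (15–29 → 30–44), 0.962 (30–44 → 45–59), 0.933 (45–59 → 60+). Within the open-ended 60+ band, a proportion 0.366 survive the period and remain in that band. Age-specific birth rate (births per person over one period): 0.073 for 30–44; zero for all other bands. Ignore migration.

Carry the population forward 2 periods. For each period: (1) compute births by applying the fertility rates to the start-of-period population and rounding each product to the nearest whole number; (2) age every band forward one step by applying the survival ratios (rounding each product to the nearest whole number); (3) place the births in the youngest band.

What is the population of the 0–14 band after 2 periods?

164

Call the groups 1 to 5, youngest first.
Period 1.
Births: 5200 × 0.073 = 380
Group 2: 6450 × 0.967 = 6237
Group 3: 2300 × 0.976 = 2245
Group 4: 5200 × 0.962 = 5002
Group 5: 1850 × 0.933 + 6350 × 0.366 = 1726 + 2324 = 4050
Giving 380 / 6237 / 2245 / 5002 / 4050.
Period 2.
Births: 2245 × 0.073 = 164
Group 2: 380 × 0.967 = 367
Group 3: 6237 × 0.976 = 6087
Group 4: 2245 × 0.962 = 2160
Group 5: 5002 × 0.933 + 4050 × 0.366 = 4667 + 1482 = 6149
Giving 164 / 367 / 6087 / 2160 / 6149.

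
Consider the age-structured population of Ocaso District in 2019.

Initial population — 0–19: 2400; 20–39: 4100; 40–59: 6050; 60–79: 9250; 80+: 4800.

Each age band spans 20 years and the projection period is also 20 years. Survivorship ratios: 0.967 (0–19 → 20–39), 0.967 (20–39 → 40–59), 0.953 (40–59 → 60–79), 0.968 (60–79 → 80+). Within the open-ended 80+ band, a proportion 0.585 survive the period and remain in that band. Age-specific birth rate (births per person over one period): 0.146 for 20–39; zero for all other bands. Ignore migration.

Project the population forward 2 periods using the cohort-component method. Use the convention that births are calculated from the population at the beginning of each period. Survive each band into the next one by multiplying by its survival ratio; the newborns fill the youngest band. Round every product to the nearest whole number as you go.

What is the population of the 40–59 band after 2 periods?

2244

(Bands numbered youngest = 1 to oldest = 5.)
After projecting period 1:
Births: 4100 × 0.146 = 599
Band 2: 2400 × 0.967 = 2321
Band 3: 4100 × 0.967 = 3965
Band 4: 6050 × 0.953 = 5766
Band 5: 9250 × 0.968 + 4800 × 0.585 = 8954 + 2808 = 11762
End of period: [599, 2321, 3965, 5766, 11762]
After projecting period 2:
Births: 2321 × 0.146 = 339
Band 2: 599 × 0.967 = 579
Band 3: 2321 × 0.967 = 2244
Band 4: 3965 × 0.953 = 3779
Band 5: 5766 × 0.968 + 11762 × 0.585 = 5581 + 6881 = 12462
End of period: [339, 579, 2244, 3779, 12462]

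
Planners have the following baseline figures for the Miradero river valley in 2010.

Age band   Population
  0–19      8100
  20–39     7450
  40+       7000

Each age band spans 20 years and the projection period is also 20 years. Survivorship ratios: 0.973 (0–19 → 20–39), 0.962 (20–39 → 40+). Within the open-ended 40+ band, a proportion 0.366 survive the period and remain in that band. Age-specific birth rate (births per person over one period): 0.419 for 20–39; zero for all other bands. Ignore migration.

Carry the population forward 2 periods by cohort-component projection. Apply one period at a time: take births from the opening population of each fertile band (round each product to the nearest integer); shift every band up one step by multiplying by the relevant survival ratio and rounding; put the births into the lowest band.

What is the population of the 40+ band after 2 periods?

11143

Let band 1 be 0–19 through band 3 = 40+.
Period 1:
Births: 7450 × 0.419 = 3122
Band 2: 8100 × 0.973 = 7881
Band 3: 7450 × 0.962 + 7000 × 0.366 = 7167 + 2562 = 9729
Population now: 0–19=3122, 20–39=7881, 40+=9729
Period 2:
Births: 7881 × 0.419 = 3302
Band 2: 3122 × 0.973 = 3038
Band 3: 7881 × 0.962 + 9729 × 0.366 = 7582 + 3561 = 11143
Population now: 0–19=3302, 20–39=3038, 40+=11143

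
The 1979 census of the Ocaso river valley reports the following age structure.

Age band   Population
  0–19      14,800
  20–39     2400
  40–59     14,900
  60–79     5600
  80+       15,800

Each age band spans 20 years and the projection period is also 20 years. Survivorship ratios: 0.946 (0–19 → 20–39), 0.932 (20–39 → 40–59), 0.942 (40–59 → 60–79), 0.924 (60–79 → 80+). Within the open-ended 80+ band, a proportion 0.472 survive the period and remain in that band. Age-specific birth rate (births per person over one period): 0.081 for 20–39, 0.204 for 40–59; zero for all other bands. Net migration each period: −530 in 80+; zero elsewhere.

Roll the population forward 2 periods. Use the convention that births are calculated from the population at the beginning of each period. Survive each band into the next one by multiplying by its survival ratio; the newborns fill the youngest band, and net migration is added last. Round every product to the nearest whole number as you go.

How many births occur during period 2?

1590

Call the groups 1 to 5, youngest first.
Period 1:
Births: 2400 * 0.081 = 194 ; 14900 * 0.204 = 3040 ⇒ total 3234
Group 2: 14800 * 0.946 = 14001
Group 3: 2400 * 0.932 = 2237
Group 4: 14900 * 0.942 = 14036
Group 5: 5600 * 0.924 + 15800 * 0.472 = 5174 + 7458 = 12632
Net migration: Group 5 − 530 → 12102
Population now: 0–19=3234, 20–39=14001, 40–59=2237, 60–79=14036, 80+=12102
Period 2:
Births: 14001 * 0.081 = 1134 ; 2237 * 0.204 = 456 ⇒ total 1590
Group 2: 3234 * 0.946 = 3059
Group 3: 14001 * 0.932 = 13049
Group 4: 2237 * 0.942 = 2107
Group 5: 14036 * 0.924 + 12102 * 0.472 = 12969 + 5712 = 18681
Net migration: Group 5 − 530 → 18151
Population now: 0–19=1590, 20–39=3059, 40–59=13049, 60–79=2107, 80+=18151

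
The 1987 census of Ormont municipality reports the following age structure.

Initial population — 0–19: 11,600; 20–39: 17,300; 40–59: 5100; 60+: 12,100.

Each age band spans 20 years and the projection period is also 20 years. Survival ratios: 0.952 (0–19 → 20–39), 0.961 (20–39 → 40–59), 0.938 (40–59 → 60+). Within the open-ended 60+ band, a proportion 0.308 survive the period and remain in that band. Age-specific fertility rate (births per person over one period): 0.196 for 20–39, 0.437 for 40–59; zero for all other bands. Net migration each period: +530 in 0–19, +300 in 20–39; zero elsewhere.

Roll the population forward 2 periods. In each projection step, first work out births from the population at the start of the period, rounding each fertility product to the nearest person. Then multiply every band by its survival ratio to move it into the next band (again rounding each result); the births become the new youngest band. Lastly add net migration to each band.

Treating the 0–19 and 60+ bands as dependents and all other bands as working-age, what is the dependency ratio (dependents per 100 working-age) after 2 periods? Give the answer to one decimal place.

Period 1:
Births: 17300 × 0.196 = 3391 ; 5100 × 0.437 = 2229 — total 5620
20–39: 11600 × 0.952 = 11043
40–59: 17300 × 0.961 = 16625
60+: 5100 × 0.938 + 12100 × 0.308 = 4784 + 3727 = 8511
Net migration: 0–19 + 530 → 6150; 20–39 + 300 → 11343
→ [6150, 11343, 16625, 8511]
Period 2:
Births: 11343 × 0.196 = 2223 ; 16625 × 0.437 = 7265 — total 9488
20–39: 6150 × 0.952 = 5855
40–59: 11343 × 0.961 = 10901
60+: 16625 × 0.938 + 8511 × 0.308 = 15594 + 2621 = 18215
Net migration: 0–19 + 530 → 10018; 20–39 + 300 → 6155
→ [10018, 6155, 10901, 18215]
Dependents (band 0–19 + band 60+) = 10018 + 18215 = 28233; working-age = 17056; ratio = 28233/17056 × 100 = 165.5

165.5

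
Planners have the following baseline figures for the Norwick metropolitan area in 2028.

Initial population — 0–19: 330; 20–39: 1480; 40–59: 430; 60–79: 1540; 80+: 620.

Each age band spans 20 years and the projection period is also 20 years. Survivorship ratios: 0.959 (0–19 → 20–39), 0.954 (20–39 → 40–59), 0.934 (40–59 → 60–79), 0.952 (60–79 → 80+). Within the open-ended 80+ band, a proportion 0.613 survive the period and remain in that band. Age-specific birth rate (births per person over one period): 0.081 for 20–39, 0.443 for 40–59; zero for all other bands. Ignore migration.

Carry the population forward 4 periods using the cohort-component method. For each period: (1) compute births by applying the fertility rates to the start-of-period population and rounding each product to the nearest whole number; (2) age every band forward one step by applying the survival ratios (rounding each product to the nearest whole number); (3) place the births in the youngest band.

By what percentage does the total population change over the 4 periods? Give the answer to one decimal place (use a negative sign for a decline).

Call the groups 1 to 5, youngest first.
After projecting period 1:
Births: 1480 × 0.081 = 120, 430 × 0.443 = 190 — total 310
Group 2: 330 × 0.959 = 316
Group 3: 1480 × 0.954 = 1412
Group 4: 430 × 0.934 = 402
Group 5: 1540 × 0.952 + 620 × 0.613 = 1466 + 380 = 1846
Giving 310 / 316 / 1412 / 402 / 1846.
After projecting period 2:
Births: 316 × 0.081 = 26, 1412 × 0.443 = 626 — total 652
Group 2: 310 × 0.959 = 297
Group 3: 316 × 0.954 = 301
Group 4: 1412 × 0.934 = 1319
Group 5: 402 × 0.952 + 1846 × 0.613 = 383 + 1132 = 1515
Giving 652 / 297 / 301 / 1319 / 1515.
After projecting period 3:
Births: 297 × 0.081 = 24, 301 × 0.443 = 133 — total 157
Group 2: 652 × 0.959 = 625
Group 3: 297 × 0.954 = 283
Group 4: 301 × 0.934 = 281
Group 5: 1319 × 0.952 + 1515 × 0.613 = 1256 + 929 = 2185
Giving 157 / 625 / 283 / 281 / 2185.
After projecting period 4:
Births: 625 × 0.081 = 51, 283 × 0.443 = 125 — total 176
Group 2: 157 × 0.959 = 151
Group 3: 625 × 0.954 = 596
Group 4: 283 × 0.934 = 264
Group 5: 281 × 0.952 + 2185 × 0.613 = 268 + 1339 = 1607
Giving 176 / 151 / 596 / 264 / 1607.
Total: 4400 → 2794; change = -1606; percentage change = -36.5%

-36.5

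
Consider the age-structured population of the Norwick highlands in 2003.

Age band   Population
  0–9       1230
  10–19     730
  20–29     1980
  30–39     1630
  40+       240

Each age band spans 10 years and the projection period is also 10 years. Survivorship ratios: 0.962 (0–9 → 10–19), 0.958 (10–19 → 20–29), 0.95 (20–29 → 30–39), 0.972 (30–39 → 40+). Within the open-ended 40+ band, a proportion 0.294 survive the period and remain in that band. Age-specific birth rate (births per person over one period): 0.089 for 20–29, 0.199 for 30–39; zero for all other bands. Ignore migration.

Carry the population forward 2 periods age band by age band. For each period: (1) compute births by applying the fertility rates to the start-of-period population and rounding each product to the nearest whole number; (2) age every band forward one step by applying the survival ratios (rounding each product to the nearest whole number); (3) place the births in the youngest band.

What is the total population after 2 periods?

5029

Let group 1 be 0–9 through group 5 = 40+.
Period 1.
Births: 1980 * 0.089 = 176  |  1630 * 0.199 = 324 ⇒ total 500
Group 2: 1230 * 0.962 = 1183
Group 3: 730 * 0.958 = 699
Group 4: 1980 * 0.95 = 1881
Group 5: 1630 * 0.972 + 240 * 0.294 = 1584 + 71 = 1655
Population now: 0–9=500, 10–19=1183, 20–29=699, 30–39=1881, 40+=1655
Period 2.
Births: 699 * 0.089 = 62  |  1881 * 0.199 = 374 ⇒ total 436
Group 2: 500 * 0.962 = 481
Group 3: 1183 * 0.958 = 1133
Group 4: 699 * 0.95 = 664
Group 5: 1881 * 0.972 + 1655 * 0.294 = 1828 + 487 = 2315
Population now: 0–9=436, 10–19=481, 20–29=1133, 30–39=664, 40+=2315
Total after period 2: 436 + 481 + 1133 + 664 + 2315 = 5029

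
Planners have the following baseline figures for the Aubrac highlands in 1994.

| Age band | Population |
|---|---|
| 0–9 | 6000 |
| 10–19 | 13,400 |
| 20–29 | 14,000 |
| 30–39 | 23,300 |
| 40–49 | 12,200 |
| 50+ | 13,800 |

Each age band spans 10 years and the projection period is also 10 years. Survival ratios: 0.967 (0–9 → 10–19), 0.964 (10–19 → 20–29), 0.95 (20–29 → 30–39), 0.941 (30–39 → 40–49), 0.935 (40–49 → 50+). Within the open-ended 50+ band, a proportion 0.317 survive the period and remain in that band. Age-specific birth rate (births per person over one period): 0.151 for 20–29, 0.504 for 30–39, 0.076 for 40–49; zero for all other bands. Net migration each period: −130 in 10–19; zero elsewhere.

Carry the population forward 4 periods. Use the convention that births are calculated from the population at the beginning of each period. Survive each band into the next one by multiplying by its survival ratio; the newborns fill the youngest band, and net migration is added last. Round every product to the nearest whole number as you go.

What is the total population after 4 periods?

— Period 1 —
Births: 14000 × 0.151 = 2114, 23300 × 0.504 = 11743, 12200 × 0.076 = 927 ⇒ total 14784
10–19: 6000 × 0.967 = 5802
20–29: 13400 × 0.964 = 12918
30–39: 14000 × 0.95 = 13300
40–49: 23300 × 0.941 = 21925
50+: 12200 × 0.935 + 13800 × 0.317 = 11407 + 4375 = 15782
Net migration: 10–19 − 130 → 5672
Population now: 0–9=14784, 10–19=5672, 20–29=12918, 30–39=13300, 40–49=21925, 50+=15782
— Period 2 —
Births: 12918 × 0.151 = 1951, 13300 × 0.504 = 6703, 21925 × 0.076 = 1666 ⇒ total 10320
10–19: 14784 × 0.967 = 14296
20–29: 5672 × 0.964 = 5468
30–39: 12918 × 0.95 = 12272
40–49: 13300 × 0.941 = 12515
50+: 21925 × 0.935 + 15782 × 0.317 = 20500 + 5003 = 25503
Net migration: 10–19 − 130 → 14166
Population now: 0–9=10320, 10–19=14166, 20–29=5468, 30–39=12272, 40–49=12515, 50+=25503
— Period 3 —
Births: 5468 × 0.151 = 826, 12272 × 0.504 = 6185, 12515 × 0.076 = 951 ⇒ total 7962
10–19: 10320 × 0.967 = 9979
20–29: 14166 × 0.964 = 13656
30–39: 5468 × 0.95 = 5195
40–49: 12272 × 0.941 = 11548
50+: 12515 × 0.935 + 25503 × 0.317 = 11702 + 8084 = 19786
Net migration: 10–19 − 130 → 9849
Population now: 0–9=7962, 10–19=9849, 20–29=13656, 30–39=5195, 40–49=11548, 50+=19786
— Period 4 —
Births: 13656 × 0.151 = 2062, 5195 × 0.504 = 2618, 11548 × 0.076 = 878 ⇒ total 5558
10–19: 7962 × 0.967 = 7699
20–29: 9849 × 0.964 = 9494
30–39: 13656 × 0.95 = 12973
40–49: 5195 × 0.941 = 4888
50+: 11548 × 0.935 + 19786 × 0.317 = 10797 + 6272 = 17069
Net migration: 10–19 − 130 → 7569
Population now: 0–9=5558, 10–19=7569, 20–29=9494, 30–39=12973, 40–49=4888, 50+=17069
Total after period 4: 5558 + 7569 + 9494 + 12973 + 4888 + 17069 = 57551

57551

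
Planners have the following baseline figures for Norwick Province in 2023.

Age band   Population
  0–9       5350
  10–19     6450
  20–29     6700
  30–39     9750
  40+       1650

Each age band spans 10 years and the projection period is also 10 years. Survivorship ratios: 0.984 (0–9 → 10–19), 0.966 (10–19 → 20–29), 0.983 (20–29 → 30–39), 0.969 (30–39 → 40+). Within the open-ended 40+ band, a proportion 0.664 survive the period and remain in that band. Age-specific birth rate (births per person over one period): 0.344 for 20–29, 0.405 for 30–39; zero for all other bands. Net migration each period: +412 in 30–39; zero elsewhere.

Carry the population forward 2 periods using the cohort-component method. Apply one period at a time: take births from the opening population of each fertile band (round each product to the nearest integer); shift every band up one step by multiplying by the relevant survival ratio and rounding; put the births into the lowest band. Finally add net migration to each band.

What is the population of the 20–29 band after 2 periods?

(Groups numbered youngest = 1 to oldest = 5.)
After projecting period 1:
Births: 6700 × 0.344 = 2305, 9750 × 0.405 = 3949 ⇒ total 6254
Group 2: 5350 × 0.984 = 5264
Group 3: 6450 × 0.966 = 6231
Group 4: 6700 × 0.983 = 6586
Group 5: 9750 × 0.969 + 1650 × 0.664 = 9448 + 1096 = 10544
Net migration: Group 4 + 412 → 6998
End of period: [6254, 5264, 6231, 6998, 10544]
After projecting period 2:
Births: 6231 × 0.344 = 2143, 6998 × 0.405 = 2834 ⇒ total 4977
Group 2: 6254 × 0.984 = 6154
Group 3: 5264 × 0.966 = 5085
Group 4: 6231 × 0.983 = 6125
Group 5: 6998 × 0.969 + 10544 × 0.664 = 6781 + 7001 = 13782
Net migration: Group 4 + 412 → 6537
End of period: [4977, 6154, 5085, 6537, 13782]

5085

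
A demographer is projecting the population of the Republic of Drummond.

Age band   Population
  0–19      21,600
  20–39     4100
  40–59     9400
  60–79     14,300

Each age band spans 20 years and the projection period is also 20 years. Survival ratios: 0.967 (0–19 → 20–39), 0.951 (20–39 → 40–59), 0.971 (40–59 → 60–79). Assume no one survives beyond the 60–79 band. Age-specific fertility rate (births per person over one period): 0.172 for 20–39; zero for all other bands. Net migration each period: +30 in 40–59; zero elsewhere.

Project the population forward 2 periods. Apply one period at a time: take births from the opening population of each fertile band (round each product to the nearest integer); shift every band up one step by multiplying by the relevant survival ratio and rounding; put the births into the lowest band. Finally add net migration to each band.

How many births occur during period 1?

705

(Bands numbered youngest = 1 to oldest = 4.)
— Period 1 —
Births: 4100 × 0.172 = 705
Band 2: 21600 × 0.967 = 20887
Band 3: 4100 × 0.951 = 3899
Band 4: 9400 × 0.971 = 9127
Net migration: Band 3 + 30 → 3929
→ [705, 20887, 3929, 9127]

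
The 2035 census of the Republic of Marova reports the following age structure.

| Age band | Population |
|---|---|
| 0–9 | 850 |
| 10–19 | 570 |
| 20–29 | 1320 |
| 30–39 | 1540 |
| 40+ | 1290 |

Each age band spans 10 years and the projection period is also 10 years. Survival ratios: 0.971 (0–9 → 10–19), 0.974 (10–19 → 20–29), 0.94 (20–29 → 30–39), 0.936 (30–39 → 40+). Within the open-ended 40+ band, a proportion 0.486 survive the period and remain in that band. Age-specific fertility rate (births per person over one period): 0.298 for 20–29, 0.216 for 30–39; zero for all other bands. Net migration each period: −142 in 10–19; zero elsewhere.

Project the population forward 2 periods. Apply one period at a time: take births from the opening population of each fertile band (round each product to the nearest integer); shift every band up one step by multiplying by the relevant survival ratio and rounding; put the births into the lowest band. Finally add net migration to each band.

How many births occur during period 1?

Let band 1 be 0–9 through band 5 = 40+.
After projecting period 1:
Births: 1320 × 0.298 = 393  |  1540 × 0.216 = 333 ⇒ total 726
Band 2: 850 × 0.971 = 825
Band 3: 570 × 0.974 = 555
Band 4: 1320 × 0.94 = 1241
Band 5: 1540 × 0.936 + 1290 × 0.486 = 1441 + 627 = 2068
Net migration: Band 2 − 142 → 683
Population now: 0–9=726, 10–19=683, 20–29=555, 30–39=1241, 40+=2068

726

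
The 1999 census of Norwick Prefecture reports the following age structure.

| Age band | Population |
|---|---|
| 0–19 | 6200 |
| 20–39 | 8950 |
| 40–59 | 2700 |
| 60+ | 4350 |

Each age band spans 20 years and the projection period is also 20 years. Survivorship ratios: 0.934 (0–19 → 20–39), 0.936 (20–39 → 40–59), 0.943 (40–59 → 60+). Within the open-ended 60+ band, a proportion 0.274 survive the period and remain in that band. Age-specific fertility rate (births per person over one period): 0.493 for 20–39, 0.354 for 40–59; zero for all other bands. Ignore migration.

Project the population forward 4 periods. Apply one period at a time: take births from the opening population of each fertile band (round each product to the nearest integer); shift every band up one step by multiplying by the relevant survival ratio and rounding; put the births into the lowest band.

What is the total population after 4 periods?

— Period 1 —
Births: 8950 × 0.493 = 4412  |  2700 × 0.354 = 956 → total 5368
20–39: 6200 × 0.934 = 5791
40–59: 8950 × 0.936 = 8377
60+: 2700 × 0.943 + 4350 × 0.274 = 2546 + 1192 = 3738
End of period: [5368, 5791, 8377, 3738]
— Period 2 —
Births: 5791 × 0.493 = 2855  |  8377 × 0.354 = 2965 → total 5820
20–39: 5368 × 0.934 = 5014
40–59: 5791 × 0.936 = 5420
60+: 8377 × 0.943 + 3738 × 0.274 = 7900 + 1024 = 8924
End of period: [5820, 5014, 5420, 8924]
— Period 3 —
Births: 5014 × 0.493 = 2472  |  5420 × 0.354 = 1919 → total 4391
20–39: 5820 × 0.934 = 5436
40–59: 5014 × 0.936 = 4693
60+: 5420 × 0.943 + 8924 × 0.274 = 5111 + 2445 = 7556
End of period: [4391, 5436, 4693, 7556]
— Period 4 —
Births: 5436 × 0.493 = 2680  |  4693 × 0.354 = 1661 → total 4341
20–39: 4391 × 0.934 = 4101
40–59: 5436 × 0.936 = 5088
60+: 4693 × 0.943 + 7556 × 0.274 = 4425 + 2070 = 6495
End of period: [4341, 4101, 5088, 6495]
Total after period 4: 4341 + 4101 + 5088 + 6495 = 20025

20025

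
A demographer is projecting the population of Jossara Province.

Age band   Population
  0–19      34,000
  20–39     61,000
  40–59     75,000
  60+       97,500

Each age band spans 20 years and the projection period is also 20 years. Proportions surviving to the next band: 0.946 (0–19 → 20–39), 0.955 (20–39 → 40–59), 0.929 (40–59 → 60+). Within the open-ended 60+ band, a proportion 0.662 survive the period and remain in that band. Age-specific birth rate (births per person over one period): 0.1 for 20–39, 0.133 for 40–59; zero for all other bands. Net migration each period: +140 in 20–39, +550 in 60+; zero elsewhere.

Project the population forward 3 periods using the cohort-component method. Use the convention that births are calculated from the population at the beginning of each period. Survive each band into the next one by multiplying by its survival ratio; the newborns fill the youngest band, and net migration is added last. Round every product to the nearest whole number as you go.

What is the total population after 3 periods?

(Groups numbered youngest = 1 to oldest = 4.)
[period 1]
Births: 61000 * 0.1 = 6100  |  75000 * 0.133 = 9975 → 16075
Group 2: 34000 * 0.946 = 32164
Group 3: 61000 * 0.955 = 58255
Group 4: 75000 * 0.929 + 97500 * 0.662 = 69675 + 64545 = 134220
Net migration: Group 2 + 140 → 32304; Group 4 + 550 → 134770
Population now: 0–19=16075, 20–39=32304, 40–59=58255, 60+=134770
[period 2]
Births: 32304 * 0.1 = 3230  |  58255 * 0.133 = 7748 → 10978
Group 2: 16075 * 0.946 = 15207
Group 3: 32304 * 0.955 = 30850
Group 4: 58255 * 0.929 + 134770 * 0.662 = 54119 + 89218 = 143337
Net migration: Group 2 + 140 → 15347; Group 4 + 550 → 143887
Population now: 0–19=10978, 20–39=15347, 40–59=30850, 60+=143887
[period 3]
Births: 15347 * 0.1 = 1535  |  30850 * 0.133 = 4103 → 5638
Group 2: 10978 * 0.946 = 10385
Group 3: 15347 * 0.955 = 14656
Group 4: 30850 * 0.929 + 143887 * 0.662 = 28660 + 95253 = 123913
Net migration: Group 2 + 140 → 10525; Group 4 + 550 → 124463
Population now: 0–19=5638, 20–39=10525, 40–59=14656, 60+=124463
Total after period 3: 5638 + 10525 + 14656 + 124463 = 155282

155282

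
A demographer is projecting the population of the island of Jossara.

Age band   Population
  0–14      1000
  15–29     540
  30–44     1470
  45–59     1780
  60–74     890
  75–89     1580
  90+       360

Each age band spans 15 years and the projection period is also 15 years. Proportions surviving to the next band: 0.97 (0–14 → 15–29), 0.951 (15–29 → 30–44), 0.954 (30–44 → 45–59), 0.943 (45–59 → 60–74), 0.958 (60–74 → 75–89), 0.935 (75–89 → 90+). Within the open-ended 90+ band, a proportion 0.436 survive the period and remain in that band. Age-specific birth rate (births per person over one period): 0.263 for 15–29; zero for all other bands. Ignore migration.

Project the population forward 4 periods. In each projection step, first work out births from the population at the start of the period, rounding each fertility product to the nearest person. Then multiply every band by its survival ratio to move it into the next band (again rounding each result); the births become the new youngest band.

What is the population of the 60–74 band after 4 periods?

— Period 1 —
Births: 540 × 0.263 = 142
15–29: 1000 × 0.97 = 970
30–44: 540 × 0.951 = 514
45–59: 1470 × 0.954 = 1402
60–74: 1780 × 0.943 = 1679
75–89: 890 × 0.958 = 853
90+: 1580 × 0.935 + 360 × 0.436 = 1477 + 157 = 1634
→ [142, 970, 514, 1402, 1679, 853, 1634]
— Period 2 —
Births: 970 × 0.263 = 255
15–29: 142 × 0.97 = 138
30–44: 970 × 0.951 = 922
45–59: 514 × 0.954 = 490
60–74: 1402 × 0.943 = 1322
75–89: 1679 × 0.958 = 1608
90+: 853 × 0.935 + 1634 × 0.436 = 798 + 712 = 1510
→ [255, 138, 922, 490, 1322, 1608, 1510]
— Period 3 —
Births: 138 × 0.263 = 36
15–29: 255 × 0.97 = 247
30–44: 138 × 0.951 = 131
45–59: 922 × 0.954 = 880
60–74: 490 × 0.943 = 462
75–89: 1322 × 0.958 = 1266
90+: 1608 × 0.935 + 1510 × 0.436 = 1503 + 658 = 2161
→ [36, 247, 131, 880, 462, 1266, 2161]
— Period 4 —
Births: 247 × 0.263 = 65
15–29: 36 × 0.97 = 35
30–44: 247 × 0.951 = 235
45–59: 131 × 0.954 = 125
60–74: 880 × 0.943 = 830
75–89: 462 × 0.958 = 443
90+: 1266 × 0.935 + 2161 × 0.436 = 1184 + 942 = 2126
→ [65, 35, 235, 125, 830, 443, 2126]

830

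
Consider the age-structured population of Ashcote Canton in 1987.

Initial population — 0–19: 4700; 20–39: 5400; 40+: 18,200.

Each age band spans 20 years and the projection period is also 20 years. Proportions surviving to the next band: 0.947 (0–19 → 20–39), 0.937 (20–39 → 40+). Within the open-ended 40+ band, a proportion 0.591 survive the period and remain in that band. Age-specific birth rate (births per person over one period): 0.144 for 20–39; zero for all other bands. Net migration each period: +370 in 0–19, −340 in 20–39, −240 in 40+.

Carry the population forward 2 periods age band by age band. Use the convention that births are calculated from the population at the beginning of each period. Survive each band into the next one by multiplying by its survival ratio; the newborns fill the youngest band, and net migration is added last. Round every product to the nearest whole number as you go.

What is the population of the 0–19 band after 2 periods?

Call the groups 1 to 3, youngest first.
After projecting period 1:
Births: 5400 * 0.144 = 778
Group 2: 4700 * 0.947 = 4451
Group 3: 5400 * 0.937 + 18200 * 0.591 = 5060 + 10756 = 15816
Net migration: Group 1 + 370 → 1148; Group 2 − 340 → 4111; Group 3 − 240 → 15576
→ [1148, 4111, 15576]
After projecting period 2:
Births: 4111 * 0.144 = 592
Group 2: 1148 * 0.947 = 1087
Group 3: 4111 * 0.937 + 15576 * 0.591 = 3852 + 9205 = 13057
Net migration: Group 1 + 370 → 962; Group 2 − 340 → 747; Group 3 − 240 → 12817
→ [962, 747, 12817]

962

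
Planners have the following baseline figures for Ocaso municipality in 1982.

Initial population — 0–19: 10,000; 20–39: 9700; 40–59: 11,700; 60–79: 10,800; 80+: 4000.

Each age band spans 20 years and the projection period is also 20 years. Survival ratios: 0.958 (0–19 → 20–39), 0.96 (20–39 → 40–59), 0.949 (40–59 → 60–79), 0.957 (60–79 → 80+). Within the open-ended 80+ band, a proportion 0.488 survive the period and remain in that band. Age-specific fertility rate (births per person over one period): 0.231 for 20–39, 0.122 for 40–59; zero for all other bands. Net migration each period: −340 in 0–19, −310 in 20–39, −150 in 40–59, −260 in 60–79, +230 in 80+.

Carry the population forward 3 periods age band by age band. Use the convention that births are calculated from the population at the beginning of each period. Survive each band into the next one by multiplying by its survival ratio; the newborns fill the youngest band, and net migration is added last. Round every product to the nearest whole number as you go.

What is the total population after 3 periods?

30993

[period 1]
Births: 9700 * 0.231 = 2241 ; 11700 * 0.122 = 1427 ⇒ total 3668
20–39: 10000 * 0.958 = 9580
40–59: 9700 * 0.96 = 9312
60–79: 11700 * 0.949 = 11103
80+: 10800 * 0.957 + 4000 * 0.488 = 10336 + 1952 = 12288
Net migration: 0–19 − 340 → 3328; 20–39 − 310 → 9270; 40–59 − 150 → 9162; 60–79 − 260 → 10843; 80+ + 230 → 12518
→ [3328, 9270, 9162, 10843, 12518]
[period 2]
Births: 9270 * 0.231 = 2141 ; 9162 * 0.122 = 1118 ⇒ total 3259
20–39: 3328 * 0.958 = 3188
40–59: 9270 * 0.96 = 8899
60–79: 9162 * 0.949 = 8695
80+: 10843 * 0.957 + 12518 * 0.488 = 10377 + 6109 = 16486
Net migration: 0–19 − 340 → 2919; 20–39 − 310 → 2878; 40–59 − 150 → 8749; 60–79 − 260 → 8435; 80+ + 230 → 16716
→ [2919, 2878, 8749, 8435, 16716]
[period 3]
Births: 2878 * 0.231 = 665 ; 8749 * 0.122 = 1067 ⇒ total 1732
20–39: 2919 * 0.958 = 2796
40–59: 2878 * 0.96 = 2763
60–79: 8749 * 0.949 = 8303
80+: 8435 * 0.957 + 16716 * 0.488 = 8072 + 8157 = 16229
Net migration: 0–19 − 340 → 1392; 20–39 − 310 → 2486; 40–59 − 150 → 2613; 60–79 − 260 → 8043; 80+ + 230 → 16459
→ [1392, 2486, 2613, 8043, 16459]
Total after period 3: 1392 + 2486 + 2613 + 8043 + 16459 = 30993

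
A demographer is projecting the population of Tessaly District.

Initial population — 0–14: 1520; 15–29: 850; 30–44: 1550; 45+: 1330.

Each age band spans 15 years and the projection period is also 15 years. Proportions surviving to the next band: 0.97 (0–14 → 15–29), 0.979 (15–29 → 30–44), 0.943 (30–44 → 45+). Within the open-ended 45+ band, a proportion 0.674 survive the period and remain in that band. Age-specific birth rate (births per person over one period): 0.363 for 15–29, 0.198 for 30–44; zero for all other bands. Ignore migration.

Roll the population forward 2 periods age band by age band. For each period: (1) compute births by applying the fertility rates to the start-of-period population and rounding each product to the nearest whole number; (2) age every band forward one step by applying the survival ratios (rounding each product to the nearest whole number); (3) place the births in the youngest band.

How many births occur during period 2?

Call the bands 1 to 4, youngest first.
— Period 1 —
Births: 850 * 0.363 = 309 ; 1550 * 0.198 = 307 → total 616
Band 2: 1520 * 0.97 = 1474
Band 3: 850 * 0.979 = 832
Band 4: 1550 * 0.943 + 1330 * 0.674 = 1462 + 896 = 2358
→ [616, 1474, 832, 2358]
— Period 2 —
Births: 1474 * 0.363 = 535 ; 832 * 0.198 = 165 → total 700
Band 2: 616 * 0.97 = 598
Band 3: 1474 * 0.979 = 1443
Band 4: 832 * 0.943 + 2358 * 0.674 = 785 + 1589 = 2374
→ [700, 598, 1443, 2374]

700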